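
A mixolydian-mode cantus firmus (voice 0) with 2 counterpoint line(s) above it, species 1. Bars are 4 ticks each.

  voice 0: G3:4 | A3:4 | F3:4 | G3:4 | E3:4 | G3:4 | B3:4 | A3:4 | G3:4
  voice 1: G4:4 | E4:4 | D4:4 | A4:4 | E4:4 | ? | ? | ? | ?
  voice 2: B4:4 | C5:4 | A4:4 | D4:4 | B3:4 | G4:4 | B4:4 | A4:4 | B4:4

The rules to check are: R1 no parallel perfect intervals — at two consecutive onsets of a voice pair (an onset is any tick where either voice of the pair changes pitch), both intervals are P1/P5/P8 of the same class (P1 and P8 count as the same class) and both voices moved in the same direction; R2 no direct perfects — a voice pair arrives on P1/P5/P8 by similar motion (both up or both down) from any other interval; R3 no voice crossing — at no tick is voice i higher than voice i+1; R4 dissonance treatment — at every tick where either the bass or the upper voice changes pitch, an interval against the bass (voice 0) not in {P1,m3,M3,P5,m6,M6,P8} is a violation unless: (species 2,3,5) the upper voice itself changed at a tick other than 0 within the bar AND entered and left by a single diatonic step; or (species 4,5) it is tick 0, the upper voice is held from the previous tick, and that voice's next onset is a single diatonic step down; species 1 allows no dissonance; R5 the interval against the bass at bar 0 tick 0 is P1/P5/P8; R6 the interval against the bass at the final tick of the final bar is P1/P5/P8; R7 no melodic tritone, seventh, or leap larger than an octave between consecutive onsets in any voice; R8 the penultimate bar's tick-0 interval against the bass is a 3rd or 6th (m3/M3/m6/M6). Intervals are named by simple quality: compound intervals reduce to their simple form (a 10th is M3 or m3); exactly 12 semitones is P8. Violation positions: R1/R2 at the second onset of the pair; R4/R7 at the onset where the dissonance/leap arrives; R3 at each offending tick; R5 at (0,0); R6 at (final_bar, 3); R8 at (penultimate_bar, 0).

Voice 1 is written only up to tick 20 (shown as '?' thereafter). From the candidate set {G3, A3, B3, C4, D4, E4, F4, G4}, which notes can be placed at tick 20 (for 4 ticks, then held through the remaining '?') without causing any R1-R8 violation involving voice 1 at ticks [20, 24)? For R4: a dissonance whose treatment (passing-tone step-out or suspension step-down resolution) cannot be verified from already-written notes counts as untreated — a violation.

G3: legal
A3: violates R4
B3: legal
C4: violates R4
D4: legal
E4: legal
F4: violates R4
G4: violates R1,R2

{B3, D4, E4, G3}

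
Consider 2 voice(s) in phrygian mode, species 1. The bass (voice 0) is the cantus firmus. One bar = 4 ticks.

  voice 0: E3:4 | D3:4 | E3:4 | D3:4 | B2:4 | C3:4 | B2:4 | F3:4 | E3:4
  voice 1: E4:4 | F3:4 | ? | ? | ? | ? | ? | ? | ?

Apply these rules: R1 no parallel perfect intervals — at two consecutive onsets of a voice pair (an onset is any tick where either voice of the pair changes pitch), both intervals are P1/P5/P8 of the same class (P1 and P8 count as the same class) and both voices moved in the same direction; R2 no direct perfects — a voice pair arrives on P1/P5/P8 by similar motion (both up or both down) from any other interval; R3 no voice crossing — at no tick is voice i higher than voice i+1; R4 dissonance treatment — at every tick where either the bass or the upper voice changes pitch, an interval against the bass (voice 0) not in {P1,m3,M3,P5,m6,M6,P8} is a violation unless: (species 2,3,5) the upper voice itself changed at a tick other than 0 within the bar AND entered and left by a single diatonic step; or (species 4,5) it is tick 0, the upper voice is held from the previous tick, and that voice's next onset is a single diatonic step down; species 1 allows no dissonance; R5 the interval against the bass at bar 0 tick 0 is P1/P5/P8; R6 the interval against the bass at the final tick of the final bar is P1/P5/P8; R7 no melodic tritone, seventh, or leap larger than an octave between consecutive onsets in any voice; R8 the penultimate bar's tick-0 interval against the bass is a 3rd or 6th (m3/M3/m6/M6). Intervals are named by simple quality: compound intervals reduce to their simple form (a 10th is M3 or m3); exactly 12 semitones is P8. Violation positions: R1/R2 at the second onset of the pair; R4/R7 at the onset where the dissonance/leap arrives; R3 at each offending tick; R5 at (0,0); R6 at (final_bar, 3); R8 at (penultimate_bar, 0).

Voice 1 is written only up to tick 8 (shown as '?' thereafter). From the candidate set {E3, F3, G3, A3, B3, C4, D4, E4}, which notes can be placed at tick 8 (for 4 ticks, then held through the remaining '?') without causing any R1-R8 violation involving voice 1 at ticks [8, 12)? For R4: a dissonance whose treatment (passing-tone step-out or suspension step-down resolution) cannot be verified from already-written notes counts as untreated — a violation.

E3: legal
F3: violates R4
G3: legal
A3: violates R4
B3: violates R2,R7
C4: legal
D4: violates R4
E4: violates R2,R7

{C4, E3, G3}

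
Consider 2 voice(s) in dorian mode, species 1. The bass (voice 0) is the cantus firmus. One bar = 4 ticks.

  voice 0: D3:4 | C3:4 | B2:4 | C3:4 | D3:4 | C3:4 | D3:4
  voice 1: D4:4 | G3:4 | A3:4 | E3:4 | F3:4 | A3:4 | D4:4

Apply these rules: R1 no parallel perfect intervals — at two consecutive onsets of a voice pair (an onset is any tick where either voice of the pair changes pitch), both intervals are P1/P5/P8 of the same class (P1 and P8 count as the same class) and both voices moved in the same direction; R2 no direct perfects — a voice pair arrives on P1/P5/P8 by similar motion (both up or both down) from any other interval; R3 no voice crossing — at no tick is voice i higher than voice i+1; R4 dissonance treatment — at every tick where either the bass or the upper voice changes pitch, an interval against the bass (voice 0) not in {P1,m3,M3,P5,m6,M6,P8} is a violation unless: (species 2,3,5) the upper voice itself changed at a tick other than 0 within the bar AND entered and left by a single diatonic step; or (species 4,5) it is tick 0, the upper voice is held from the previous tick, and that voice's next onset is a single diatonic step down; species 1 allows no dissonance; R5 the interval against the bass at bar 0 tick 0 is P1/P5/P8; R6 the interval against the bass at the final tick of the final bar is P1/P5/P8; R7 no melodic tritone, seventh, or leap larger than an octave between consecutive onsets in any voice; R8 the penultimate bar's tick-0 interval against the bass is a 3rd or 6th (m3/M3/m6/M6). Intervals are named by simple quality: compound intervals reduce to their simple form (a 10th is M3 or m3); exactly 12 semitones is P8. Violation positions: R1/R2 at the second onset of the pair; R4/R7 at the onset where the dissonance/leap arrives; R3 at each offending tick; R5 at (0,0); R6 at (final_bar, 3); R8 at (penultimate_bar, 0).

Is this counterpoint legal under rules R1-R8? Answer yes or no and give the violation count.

No (3 violations)

bar 0: v0=D3 v1=D4 (P8)
bar 1: v0=C3 v1=G3 (P5)
bar 2: v0=B2 v1=A3 (m7)
bar 3: v0=C3 v1=E3 (M3)
bar 4: v0=D3 v1=F3 (m3)
bar 5: v0=C3 v1=A3 (M6)
bar 6: v0=D3 v1=D4 (P8)
  R2 @ bar1.0: D3/D4 P8 -> C3/G3 P5 similar
  R4 @ bar2.0: B2/A3 m7 untreated
  R2 @ bar6.0: C3/A3 M6 -> D3/D4 P8 similar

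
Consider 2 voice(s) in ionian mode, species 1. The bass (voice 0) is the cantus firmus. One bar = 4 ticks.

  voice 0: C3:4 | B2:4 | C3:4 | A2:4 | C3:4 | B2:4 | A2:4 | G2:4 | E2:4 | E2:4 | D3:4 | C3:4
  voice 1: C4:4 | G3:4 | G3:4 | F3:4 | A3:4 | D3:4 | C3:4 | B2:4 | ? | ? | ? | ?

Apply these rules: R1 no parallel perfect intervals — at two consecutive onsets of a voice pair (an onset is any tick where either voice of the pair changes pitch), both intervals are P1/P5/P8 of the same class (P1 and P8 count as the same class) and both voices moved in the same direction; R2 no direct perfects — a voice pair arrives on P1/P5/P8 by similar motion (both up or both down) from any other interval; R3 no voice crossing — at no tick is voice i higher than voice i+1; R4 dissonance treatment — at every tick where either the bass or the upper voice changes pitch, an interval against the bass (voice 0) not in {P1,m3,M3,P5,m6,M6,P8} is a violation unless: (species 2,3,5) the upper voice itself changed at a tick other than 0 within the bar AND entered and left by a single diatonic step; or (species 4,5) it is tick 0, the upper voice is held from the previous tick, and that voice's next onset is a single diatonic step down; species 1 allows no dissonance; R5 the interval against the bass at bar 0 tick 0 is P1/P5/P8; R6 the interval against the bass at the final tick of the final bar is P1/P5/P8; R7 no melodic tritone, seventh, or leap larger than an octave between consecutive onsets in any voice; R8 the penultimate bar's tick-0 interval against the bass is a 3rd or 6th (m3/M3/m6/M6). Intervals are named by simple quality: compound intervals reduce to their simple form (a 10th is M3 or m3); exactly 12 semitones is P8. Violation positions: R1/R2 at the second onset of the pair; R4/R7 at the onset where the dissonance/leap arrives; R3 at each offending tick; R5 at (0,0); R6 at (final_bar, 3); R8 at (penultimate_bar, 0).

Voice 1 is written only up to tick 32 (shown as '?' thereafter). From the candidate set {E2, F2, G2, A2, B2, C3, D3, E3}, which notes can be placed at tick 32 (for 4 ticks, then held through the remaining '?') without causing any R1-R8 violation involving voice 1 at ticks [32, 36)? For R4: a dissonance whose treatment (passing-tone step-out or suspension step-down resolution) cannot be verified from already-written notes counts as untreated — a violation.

{B2, C3, E3, G2}

E2: violates R2
F2: violates R4,R7
G2: legal
A2: violates R4
B2: legal
C3: legal
D3: violates R4
E3: legal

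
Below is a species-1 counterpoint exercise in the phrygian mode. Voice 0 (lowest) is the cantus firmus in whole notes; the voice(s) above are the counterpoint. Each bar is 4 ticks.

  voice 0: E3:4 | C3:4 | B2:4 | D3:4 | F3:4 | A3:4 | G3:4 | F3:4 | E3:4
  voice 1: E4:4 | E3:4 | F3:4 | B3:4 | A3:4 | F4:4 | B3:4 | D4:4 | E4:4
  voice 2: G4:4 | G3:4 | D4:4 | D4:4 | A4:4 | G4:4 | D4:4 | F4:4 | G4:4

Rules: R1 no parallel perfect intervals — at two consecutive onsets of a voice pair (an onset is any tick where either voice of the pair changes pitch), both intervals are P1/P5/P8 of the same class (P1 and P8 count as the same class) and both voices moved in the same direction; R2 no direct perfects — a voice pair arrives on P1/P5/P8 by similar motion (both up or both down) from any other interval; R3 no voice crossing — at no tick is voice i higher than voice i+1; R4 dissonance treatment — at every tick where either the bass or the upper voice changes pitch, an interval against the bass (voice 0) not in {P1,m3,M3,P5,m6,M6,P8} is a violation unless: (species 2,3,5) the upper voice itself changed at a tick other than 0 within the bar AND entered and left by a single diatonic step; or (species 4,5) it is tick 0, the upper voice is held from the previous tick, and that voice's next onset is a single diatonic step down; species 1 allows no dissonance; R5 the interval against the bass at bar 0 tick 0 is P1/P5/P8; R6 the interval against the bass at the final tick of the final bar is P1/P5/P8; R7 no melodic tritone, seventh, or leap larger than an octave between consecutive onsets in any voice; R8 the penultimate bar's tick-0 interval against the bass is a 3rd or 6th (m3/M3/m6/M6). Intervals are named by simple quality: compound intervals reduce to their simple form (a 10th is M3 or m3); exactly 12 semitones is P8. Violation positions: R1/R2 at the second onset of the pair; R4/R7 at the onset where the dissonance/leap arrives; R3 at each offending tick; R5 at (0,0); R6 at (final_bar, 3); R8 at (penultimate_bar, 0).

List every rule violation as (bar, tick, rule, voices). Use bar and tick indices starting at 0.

(0, 0, R5, (0, 2))
(1, 0, R2, (0, 2))
(2, 0, R4, (0, 1))
(3, 0, R7, (1,))
(5, 0, R4, (0, 2))
(6, 0, R2, (0, 2))
(6, 0, R7, (1,))
(7, 0, R8, (0, 2))
(8, 3, R6, (0, 2))

bar 0: v0=E3 v1=E4 v2=G4 downbeat m3
bar 1: v0=C3 v1=E3 v2=G3 downbeat P5
bar 2: v0=B2 v1=F3 v2=D4 downbeat m3
bar 3: v0=D3 v1=B3 v2=D4 downbeat P8
bar 4: v0=F3 v1=A3 v2=A4 downbeat M3
bar 5: v0=A3 v1=F4 v2=G4 downbeat m7
bar 6: v0=G3 v1=B3 v2=D4 downbeat P5
bar 7: v0=F3 v1=D4 v2=F4 downbeat P8
bar 8: v0=E3 v1=E4 v2=G4 downbeat m3
  -> R5 @ bar 0 tick 0 v(0, 2): opens on m3
  -> R2 @ bar 1 tick 0 v(0, 2): E3/G4 m3 -> C3/G3 P5 similar
  -> R4 @ bar 2 tick 0 v(0, 1): B2/F3 TT untreated
  -> R7 @ bar 3 tick 0 v(1,): F3->B3 leap 6st
  -> R4 @ bar 5 tick 0 v(0, 2): A3/G4 m7 untreated
  -> R2 @ bar 6 tick 0 v(0, 2): A3/G4 m7 -> G3/D4 P5 similar
  -> R7 @ bar 6 tick 0 v(1,): F4->B3 leap 6st
  -> R8 @ bar 7 tick 0 v(0, 2): penult P8 not 3rd/6th
  -> R6 @ bar 8 tick 3 v(0, 2): closes on m3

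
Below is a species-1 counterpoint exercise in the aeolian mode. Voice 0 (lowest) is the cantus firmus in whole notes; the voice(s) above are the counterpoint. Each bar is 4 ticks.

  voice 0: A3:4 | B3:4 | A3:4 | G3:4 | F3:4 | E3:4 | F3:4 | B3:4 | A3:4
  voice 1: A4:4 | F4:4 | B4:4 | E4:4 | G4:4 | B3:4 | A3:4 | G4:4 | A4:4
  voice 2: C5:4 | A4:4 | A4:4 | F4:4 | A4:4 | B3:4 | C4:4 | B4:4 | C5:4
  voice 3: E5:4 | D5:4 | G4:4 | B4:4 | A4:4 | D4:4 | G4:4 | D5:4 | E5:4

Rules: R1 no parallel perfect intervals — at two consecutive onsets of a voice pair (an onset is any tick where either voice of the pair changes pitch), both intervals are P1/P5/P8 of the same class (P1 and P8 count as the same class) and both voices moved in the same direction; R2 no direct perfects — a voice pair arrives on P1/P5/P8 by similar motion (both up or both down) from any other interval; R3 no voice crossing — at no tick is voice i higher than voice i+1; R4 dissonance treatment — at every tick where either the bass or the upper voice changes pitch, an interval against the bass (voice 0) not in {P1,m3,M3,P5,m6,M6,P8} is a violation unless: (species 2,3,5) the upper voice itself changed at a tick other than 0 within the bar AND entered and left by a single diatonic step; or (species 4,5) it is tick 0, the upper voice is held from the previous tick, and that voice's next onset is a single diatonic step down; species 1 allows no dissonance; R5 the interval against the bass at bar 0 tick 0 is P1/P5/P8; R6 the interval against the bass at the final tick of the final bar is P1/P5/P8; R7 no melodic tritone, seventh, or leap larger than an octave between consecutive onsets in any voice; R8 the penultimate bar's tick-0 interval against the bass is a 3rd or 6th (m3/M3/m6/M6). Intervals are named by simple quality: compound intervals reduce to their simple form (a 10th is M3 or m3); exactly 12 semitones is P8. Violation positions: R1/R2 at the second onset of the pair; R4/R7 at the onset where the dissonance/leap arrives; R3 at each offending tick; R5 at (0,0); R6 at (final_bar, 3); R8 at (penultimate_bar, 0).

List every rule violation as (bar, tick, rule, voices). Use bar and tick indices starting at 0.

bar 0: v0=A3 v1=A4 v2=C5 v3=E5 downbeat P5
bar 1: v0=B3 v1=F4 v2=A4 v3=D5 downbeat m3
bar 2: v0=A3 v1=B4 v2=A4 v3=G4 downbeat m7
bar 3: v0=G3 v1=E4 v2=F4 v3=B4 downbeat M3
bar 4: v0=F3 v1=G4 v2=A4 v3=A4 downbeat M3
bar 5: v0=E3 v1=B3 v2=B3 v3=D4 downbeat m7
bar 6: v0=F3 v1=A3 v2=C4 v3=G4 downbeat M2
bar 7: v0=B3 v1=G4 v2=B4 v3=D5 downbeat m3
bar 8: v0=A3 v1=A4 v2=C5 v3=E5 downbeat P5
  -> R5 @ bar 0 tick 0 v(0, 2): opens on m3
  -> R4 @ bar 1 tick 0 v(0, 1): B3/F4 TT untreated
  -> R4 @ bar 1 tick 0 v(0, 2): B3/A4 m7 untreated
  -> R3 @ bar 2 tick 0 v(1, 2): B4 above A4
  -> R3 @ bar 2 tick 0 v(2, 3): A4 above G4
  -> R4 @ bar 2 tick 0 v(0, 1): A3/B4 M2 untreated
  -> R4 @ bar 2 tick 0 v(0, 3): A3/G4 m7 untreated
  -> R7 @ bar 2 tick 0 v(1,): F4->B4 leap 6st
  -> R3 @ bar 2 tick 1 v(1, 2): B4 above A4
  -> R3 @ bar 2 tick 1 v(2, 3): A4 above G4
  -> R3 @ bar 2 tick 2 v(1, 2): B4 above A4
  -> R3 @ bar 2 tick 2 v(2, 3): A4 above G4
  -> R3 @ bar 2 tick 3 v(1, 2): B4 above A4
  -> R3 @ bar 2 tick 3 v(2, 3): A4 above G4
  -> R4 @ bar 3 tick 0 v(0, 2): G3/F4 m7 untreated
  -> R4 @ bar 4 tick 0 v(0, 1): F3/G4 M2 untreated
  -> R2 @ bar 5 tick 0 v(0, 1): F3/G4 M2 -> E3/B3 P5 similar
  -> R2 @ bar 5 tick 0 v(0, 2): F3/A4 M3 -> E3/B3 P5 similar
  -> R2 @ bar 5 tick 0 v(1, 2): G4/A4 M2 -> B3/B3 P1 similar
  -> R4 @ bar 5 tick 0 v(0, 3): E3/D4 m7 untreated
  -> R7 @ bar 5 tick 0 v(2,): A4->B3 leap 10st
  -> R1 @ bar 6 tick 0 v(0, 2): E3/B3 P5 -> F3/C4 P5 similar
  -> R2 @ bar 6 tick 0 v(2, 3): B3/D4 m3 -> C4/G4 P5 similar
  -> R4 @ bar 6 tick 0 v(0, 3): F3/G4 M2 untreated
  -> R2 @ bar 7 tick 0 v(0, 2): F3/C4 P5 -> B3/B4 P8 similar
  -> R2 @ bar 7 tick 0 v(1, 3): A3/G4 m7 -> G4/D5 P5 similar
  -> R7 @ bar 7 tick 0 v(0,): F3->B3 leap 6st
  -> R7 @ bar 7 tick 0 v(1,): A3->G4 leap 10st
  -> R7 @ bar 7 tick 0 v(2,): C4->B4 leap 11st
  -> R8 @ bar 7 tick 0 v(0, 2): penult P8 not 3rd/6th
  -> R1 @ bar 8 tick 0 v(1, 3): G4/D5 P5 -> A4/E5 P5 similar
  -> R6 @ bar 8 tick 3 v(0, 2): closes on m3

(0, 0, R5, (0, 2))
(1, 0, R4, (0, 1))
(1, 0, R4, (0, 2))
(2, 0, R3, (1, 2))
(2, 0, R3, (2, 3))
(2, 0, R4, (0, 1))
(2, 0, R4, (0, 3))
(2, 0, R7, (1,))
(2, 1, R3, (1, 2))
(2, 1, R3, (2, 3))
(2, 2, R3, (1, 2))
(2, 2, R3, (2, 3))
(2, 3, R3, (1, 2))
(2, 3, R3, (2, 3))
(3, 0, R4, (0, 2))
(4, 0, R4, (0, 1))
(5, 0, R2, (0, 1))
(5, 0, R2, (0, 2))
(5, 0, R2, (1, 2))
(5, 0, R4, (0, 3))
(5, 0, R7, (2,))
(6, 0, R1, (0, 2))
(6, 0, R2, (2, 3))
(6, 0, R4, (0, 3))
(7, 0, R2, (0, 2))
(7, 0, R2, (1, 3))
(7, 0, R7, (0,))
(7, 0, R7, (1,))
(7, 0, R7, (2,))
(7, 0, R8, (0, 2))
(8, 0, R1, (1, 3))
(8, 3, R6, (0, 2))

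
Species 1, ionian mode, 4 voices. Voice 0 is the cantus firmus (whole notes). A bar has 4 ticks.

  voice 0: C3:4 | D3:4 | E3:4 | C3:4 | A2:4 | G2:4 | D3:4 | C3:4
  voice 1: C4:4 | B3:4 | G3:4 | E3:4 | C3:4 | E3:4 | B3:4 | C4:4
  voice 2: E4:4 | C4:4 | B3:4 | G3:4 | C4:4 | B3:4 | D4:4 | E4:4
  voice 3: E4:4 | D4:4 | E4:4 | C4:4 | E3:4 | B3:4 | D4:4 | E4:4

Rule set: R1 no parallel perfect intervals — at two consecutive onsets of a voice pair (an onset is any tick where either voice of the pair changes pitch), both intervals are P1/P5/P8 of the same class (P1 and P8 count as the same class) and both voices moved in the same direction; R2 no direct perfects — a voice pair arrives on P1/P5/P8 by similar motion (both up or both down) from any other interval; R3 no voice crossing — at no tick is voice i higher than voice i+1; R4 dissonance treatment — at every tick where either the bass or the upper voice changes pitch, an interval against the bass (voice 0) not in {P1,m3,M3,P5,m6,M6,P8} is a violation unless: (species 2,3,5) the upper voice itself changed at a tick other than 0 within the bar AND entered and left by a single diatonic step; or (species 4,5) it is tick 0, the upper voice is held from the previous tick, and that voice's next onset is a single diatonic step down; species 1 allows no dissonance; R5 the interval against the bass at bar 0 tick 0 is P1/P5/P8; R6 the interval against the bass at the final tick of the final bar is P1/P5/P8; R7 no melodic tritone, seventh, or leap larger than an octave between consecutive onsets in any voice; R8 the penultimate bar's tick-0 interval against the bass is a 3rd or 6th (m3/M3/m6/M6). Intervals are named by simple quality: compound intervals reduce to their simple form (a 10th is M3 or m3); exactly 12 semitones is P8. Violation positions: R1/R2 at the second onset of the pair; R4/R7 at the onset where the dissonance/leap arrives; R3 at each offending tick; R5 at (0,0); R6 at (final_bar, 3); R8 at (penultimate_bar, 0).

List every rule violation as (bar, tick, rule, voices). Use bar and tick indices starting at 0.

(0, 0, R5, (0, 2))
(0, 0, R5, (0, 3))
(1, 0, R4, (0, 2))
(2, 0, R1, (0, 3))
(3, 0, R1, (0, 2))
(3, 0, R1, (0, 3))
(4, 0, R2, (0, 3))
(4, 0, R3, (2, 3))
(4, 1, R3, (2, 3))
(4, 2, R3, (2, 3))
(4, 3, R3, (2, 3))
(5, 0, R2, (1, 3))
(6, 0, R1, (2, 3))
(6, 0, R2, (0, 2))
(6, 0, R2, (0, 3))
(6, 0, R8, (0, 2))
(6, 0, R8, (0, 3))
(7, 0, R1, (2, 3))
(7, 3, R6, (0, 2))
(7, 3, R6, (0, 3))

bar 0: v0=C3 v1=C4 v2=E4 v3=E4 downbeat M3
bar 1: v0=D3 v1=B3 v2=C4 v3=D4 downbeat P8
bar 2: v0=E3 v1=G3 v2=B3 v3=E4 downbeat P8
bar 3: v0=C3 v1=E3 v2=G3 v3=C4 downbeat P8
bar 4: v0=A2 v1=C3 v2=C4 v3=E3 downbeat P5
bar 5: v0=G2 v1=E3 v2=B3 v3=B3 downbeat M3
bar 6: v0=D3 v1=B3 v2=D4 v3=D4 downbeat P8
bar 7: v0=C3 v1=C4 v2=E4 v3=E4 downbeat M3
  -> R5 @ bar 0 tick 0 v(0, 2): opens on M3
  -> R5 @ bar 0 tick 0 v(0, 3): opens on M3
  -> R4 @ bar 1 tick 0 v(0, 2): D3/C4 m7 untreated
  -> R1 @ bar 2 tick 0 v(0, 3): D3/D4 P8 -> E3/E4 P8 similar
  -> R1 @ bar 3 tick 0 v(0, 2): E3/B3 P5 -> C3/G3 P5 similar
  -> R1 @ bar 3 tick 0 v(0, 3): E3/E4 P8 -> C3/C4 P8 similar
  -> R2 @ bar 4 tick 0 v(0, 3): C3/C4 P8 -> A2/E3 P5 similar
  -> R3 @ bar 4 tick 0 v(2, 3): C4 above E3
  -> R3 @ bar 4 tick 1 v(2, 3): C4 above E3
  -> R3 @ bar 4 tick 2 v(2, 3): C4 above E3
  -> R3 @ bar 4 tick 3 v(2, 3): C4 above E3
  -> R2 @ bar 5 tick 0 v(1, 3): C3/E3 M3 -> E3/B3 P5 similar
  -> R1 @ bar 6 tick 0 v(2, 3): B3/B3 P1 -> D4/D4 P1 similar
  -> R2 @ bar 6 tick 0 v(0, 2): G2/B3 M3 -> D3/D4 P8 similar
  -> R2 @ bar 6 tick 0 v(0, 3): G2/B3 M3 -> D3/D4 P8 similar
  -> R8 @ bar 6 tick 0 v(0, 2): penult P8 not 3rd/6th
  -> R8 @ bar 6 tick 0 v(0, 3): penult P8 not 3rd/6th
  -> R1 @ bar 7 tick 0 v(2, 3): D4/D4 P1 -> E4/E4 P1 similar
  -> R6 @ bar 7 tick 3 v(0, 2): closes on M3
  -> R6 @ bar 7 tick 3 v(0, 3): closes on M3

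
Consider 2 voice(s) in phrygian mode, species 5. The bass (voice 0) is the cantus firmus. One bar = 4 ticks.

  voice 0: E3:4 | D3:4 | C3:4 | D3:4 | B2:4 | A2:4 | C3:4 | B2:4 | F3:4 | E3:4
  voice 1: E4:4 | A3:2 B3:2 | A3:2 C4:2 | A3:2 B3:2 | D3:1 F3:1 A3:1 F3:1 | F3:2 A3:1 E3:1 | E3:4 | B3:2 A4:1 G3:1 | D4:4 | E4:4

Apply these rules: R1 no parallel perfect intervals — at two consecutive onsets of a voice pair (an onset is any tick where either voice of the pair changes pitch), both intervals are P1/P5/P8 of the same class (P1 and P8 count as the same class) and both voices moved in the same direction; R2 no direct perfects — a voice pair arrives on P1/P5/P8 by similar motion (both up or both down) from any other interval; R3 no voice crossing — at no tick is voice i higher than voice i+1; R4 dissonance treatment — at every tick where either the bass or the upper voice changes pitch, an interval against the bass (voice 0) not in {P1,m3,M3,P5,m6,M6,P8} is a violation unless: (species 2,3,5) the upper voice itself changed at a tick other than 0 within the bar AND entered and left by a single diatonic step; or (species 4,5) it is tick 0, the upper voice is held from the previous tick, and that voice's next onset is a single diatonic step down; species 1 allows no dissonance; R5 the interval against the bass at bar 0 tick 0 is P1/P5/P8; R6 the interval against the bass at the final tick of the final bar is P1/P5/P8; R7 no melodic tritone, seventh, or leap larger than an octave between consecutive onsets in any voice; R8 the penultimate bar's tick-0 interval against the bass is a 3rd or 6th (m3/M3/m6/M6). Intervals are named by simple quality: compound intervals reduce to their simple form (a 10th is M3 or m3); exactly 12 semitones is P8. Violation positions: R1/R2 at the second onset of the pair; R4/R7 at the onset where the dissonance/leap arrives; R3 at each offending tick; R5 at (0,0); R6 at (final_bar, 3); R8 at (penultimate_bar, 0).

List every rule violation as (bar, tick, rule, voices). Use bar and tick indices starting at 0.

bar 0: v0=E3 v1=E4 downbeat P8
bar 1: v0=D3 v1=A3 downbeat P5
bar 2: v0=C3 v1=A3 downbeat M6
bar 3: v0=D3 v1=A3 downbeat P5
bar 4: v0=B2 v1=D3 downbeat m3
bar 5: v0=A2 v1=F3 downbeat m6
bar 6: v0=C3 v1=E3 downbeat M3
bar 7: v0=B2 v1=B3 downbeat P8
bar 8: v0=F3 v1=D4 downbeat M6
bar 9: v0=E3 v1=E4 downbeat P8
  -> R2 @ bar 1 tick 0 v(0, 1): E3/E4 P8 -> D3/A3 P5 similar
  -> R4 @ bar 4 tick 1 v(0, 1): B2/F3 TT untreated
  -> R4 @ bar 4 tick 2 v(0, 1): B2/A3 m7 untreated
  -> R4 @ bar 4 tick 3 v(0, 1): B2/F3 TT untreated
  -> R4 @ bar 7 tick 2 v(0, 1): B2/A4 m7 untreated
  -> R7 @ bar 7 tick 2 v(1,): B3->A4 leap 10st
  -> R7 @ bar 7 tick 3 v(1,): A4->G3 leap 14st
  -> R7 @ bar 8 tick 0 v(0,): B2->F3 leap 6st

(1, 0, R2, (0, 1))
(4, 1, R4, (0, 1))
(4, 2, R4, (0, 1))
(4, 3, R4, (0, 1))
(7, 2, R4, (0, 1))
(7, 2, R7, (1,))
(7, 3, R7, (1,))
(8, 0, R7, (0,))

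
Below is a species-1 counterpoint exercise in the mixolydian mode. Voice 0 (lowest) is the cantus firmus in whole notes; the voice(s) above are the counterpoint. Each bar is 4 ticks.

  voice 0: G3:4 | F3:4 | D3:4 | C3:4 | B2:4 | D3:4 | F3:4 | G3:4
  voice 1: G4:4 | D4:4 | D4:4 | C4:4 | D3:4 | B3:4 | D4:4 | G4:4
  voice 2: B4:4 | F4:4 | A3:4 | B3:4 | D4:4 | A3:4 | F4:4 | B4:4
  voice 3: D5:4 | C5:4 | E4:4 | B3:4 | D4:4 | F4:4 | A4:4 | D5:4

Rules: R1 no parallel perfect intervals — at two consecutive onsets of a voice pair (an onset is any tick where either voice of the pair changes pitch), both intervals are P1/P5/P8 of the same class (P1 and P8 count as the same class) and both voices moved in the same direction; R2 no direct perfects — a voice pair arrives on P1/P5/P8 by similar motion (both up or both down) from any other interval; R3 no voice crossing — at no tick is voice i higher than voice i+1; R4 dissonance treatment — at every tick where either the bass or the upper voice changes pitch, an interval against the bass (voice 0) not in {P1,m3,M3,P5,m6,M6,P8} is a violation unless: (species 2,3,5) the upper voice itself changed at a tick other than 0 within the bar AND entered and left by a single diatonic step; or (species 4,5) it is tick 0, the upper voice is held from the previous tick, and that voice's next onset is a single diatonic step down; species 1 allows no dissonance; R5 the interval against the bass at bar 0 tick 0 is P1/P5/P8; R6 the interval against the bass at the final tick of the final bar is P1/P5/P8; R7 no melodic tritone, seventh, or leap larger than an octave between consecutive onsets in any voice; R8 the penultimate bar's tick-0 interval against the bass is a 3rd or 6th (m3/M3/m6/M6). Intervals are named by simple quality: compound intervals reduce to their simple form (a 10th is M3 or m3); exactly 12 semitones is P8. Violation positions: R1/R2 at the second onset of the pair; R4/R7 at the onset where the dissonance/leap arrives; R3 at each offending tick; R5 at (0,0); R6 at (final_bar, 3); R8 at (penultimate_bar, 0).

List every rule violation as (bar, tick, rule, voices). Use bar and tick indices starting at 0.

bar 0: v0=G3 v1=G4 v2=B4 v3=D5 downbeat P5
bar 1: v0=F3 v1=D4 v2=F4 v3=C5 downbeat P5
bar 2: v0=D3 v1=D4 v2=A3 v3=E4 downbeat M2
bar 3: v0=C3 v1=C4 v2=B3 v3=B3 downbeat M7
bar 4: v0=B2 v1=D3 v2=D4 v3=D4 downbeat m3
bar 5: v0=D3 v1=B3 v2=A3 v3=F4 downbeat m3
bar 6: v0=F3 v1=D4 v2=F4 v3=A4 downbeat M3
bar 7: v0=G3 v1=G4 v2=B4 v3=D5 downbeat P5
  -> R5 @ bar 0 tick 0 v(0, 2): opens on M3
  -> R1 @ bar 1 tick 0 v(0, 3): G3/D5 P5 -> F3/C5 P5 similar
  -> R2 @ bar 1 tick 0 v(0, 2): G3/B4 M3 -> F3/F4 P8 similar
  -> R2 @ bar 1 tick 0 v(2, 3): B4/D5 m3 -> F4/C5 P5 similar
  -> R7 @ bar 1 tick 0 v(2,): B4->F4 leap 6st
  -> R1 @ bar 2 tick 0 v(2, 3): F4/C5 P5 -> A3/E4 P5 similar
  -> R2 @ bar 2 tick 0 v(0, 2): F3/F4 P8 -> D3/A3 P5 similar
  -> R3 @ bar 2 tick 0 v(1, 2): D4 above A3
  -> R4 @ bar 2 tick 0 v(0, 3): D3/E4 M2 untreated
  -> R3 @ bar 2 tick 1 v(1, 2): D4 above A3
  -> R3 @ bar 2 tick 2 v(1, 2): D4 above A3
  -> R3 @ bar 2 tick 3 v(1, 2): D4 above A3
  -> R1 @ bar 3 tick 0 v(0, 1): D3/D4 P8 -> C3/C4 P8 similar
  -> R3 @ bar 3 tick 0 v(1, 2): C4 above B3
  -> R4 @ bar 3 tick 0 v(0, 2): C3/B3 M7 untreated
  -> R4 @ bar 3 tick 0 v(0, 3): C3/B3 M7 untreated
  -> R3 @ bar 3 tick 1 v(1, 2): C4 above B3
  -> R3 @ bar 3 tick 2 v(1, 2): C4 above B3
  -> R3 @ bar 3 tick 3 v(1, 2): C4 above B3
  -> R1 @ bar 4 tick 0 v(2, 3): B3/B3 P1 -> D4/D4 P1 similar
  -> R7 @ bar 4 tick 0 v(1,): C4->D3 leap 10st
  -> R3 @ bar 5 tick 0 v(1, 2): B3 above A3
  -> R3 @ bar 5 tick 1 v(1, 2): B3 above A3
  -> R3 @ bar 5 tick 2 v(1, 2): B3 above A3
  -> R3 @ bar 5 tick 3 v(1, 2): B3 above A3
  -> R2 @ bar 6 tick 0 v(0, 2): D3/A3 P5 -> F3/F4 P8 similar
  -> R2 @ bar 6 tick 0 v(1, 3): B3/F4 TT -> D4/A4 P5 similar
  -> R8 @ bar 6 tick 0 v(0, 2): penult P8 not 3rd/6th
  -> R1 @ bar 7 tick 0 v(1, 3): D4/A4 P5 -> G4/D5 P5 similar
  -> R2 @ bar 7 tick 0 v(0, 1): F3/D4 M6 -> G3/G4 P8 similar
  -> R2 @ bar 7 tick 0 v(0, 3): F3/A4 M3 -> G3/D5 P5 similar
  -> R7 @ bar 7 tick 0 v(2,): F4->B4 leap 6st
  -> R6 @ bar 7 tick 3 v(0, 2): closes on M3

(0, 0, R5, (0, 2))
(1, 0, R1, (0, 3))
(1, 0, R2, (0, 2))
(1, 0, R2, (2, 3))
(1, 0, R7, (2,))
(2, 0, R1, (2, 3))
(2, 0, R2, (0, 2))
(2, 0, R3, (1, 2))
(2, 0, R4, (0, 3))
(2, 1, R3, (1, 2))
(2, 2, R3, (1, 2))
(2, 3, R3, (1, 2))
(3, 0, R1, (0, 1))
(3, 0, R3, (1, 2))
(3, 0, R4, (0, 2))
(3, 0, R4, (0, 3))
(3, 1, R3, (1, 2))
(3, 2, R3, (1, 2))
(3, 3, R3, (1, 2))
(4, 0, R1, (2, 3))
(4, 0, R7, (1,))
(5, 0, R3, (1, 2))
(5, 1, R3, (1, 2))
(5, 2, R3, (1, 2))
(5, 3, R3, (1, 2))
(6, 0, R2, (0, 2))
(6, 0, R2, (1, 3))
(6, 0, R8, (0, 2))
(7, 0, R1, (1, 3))
(7, 0, R2, (0, 1))
(7, 0, R2, (0, 3))
(7, 0, R7, (2,))
(7, 3, R6, (0, 2))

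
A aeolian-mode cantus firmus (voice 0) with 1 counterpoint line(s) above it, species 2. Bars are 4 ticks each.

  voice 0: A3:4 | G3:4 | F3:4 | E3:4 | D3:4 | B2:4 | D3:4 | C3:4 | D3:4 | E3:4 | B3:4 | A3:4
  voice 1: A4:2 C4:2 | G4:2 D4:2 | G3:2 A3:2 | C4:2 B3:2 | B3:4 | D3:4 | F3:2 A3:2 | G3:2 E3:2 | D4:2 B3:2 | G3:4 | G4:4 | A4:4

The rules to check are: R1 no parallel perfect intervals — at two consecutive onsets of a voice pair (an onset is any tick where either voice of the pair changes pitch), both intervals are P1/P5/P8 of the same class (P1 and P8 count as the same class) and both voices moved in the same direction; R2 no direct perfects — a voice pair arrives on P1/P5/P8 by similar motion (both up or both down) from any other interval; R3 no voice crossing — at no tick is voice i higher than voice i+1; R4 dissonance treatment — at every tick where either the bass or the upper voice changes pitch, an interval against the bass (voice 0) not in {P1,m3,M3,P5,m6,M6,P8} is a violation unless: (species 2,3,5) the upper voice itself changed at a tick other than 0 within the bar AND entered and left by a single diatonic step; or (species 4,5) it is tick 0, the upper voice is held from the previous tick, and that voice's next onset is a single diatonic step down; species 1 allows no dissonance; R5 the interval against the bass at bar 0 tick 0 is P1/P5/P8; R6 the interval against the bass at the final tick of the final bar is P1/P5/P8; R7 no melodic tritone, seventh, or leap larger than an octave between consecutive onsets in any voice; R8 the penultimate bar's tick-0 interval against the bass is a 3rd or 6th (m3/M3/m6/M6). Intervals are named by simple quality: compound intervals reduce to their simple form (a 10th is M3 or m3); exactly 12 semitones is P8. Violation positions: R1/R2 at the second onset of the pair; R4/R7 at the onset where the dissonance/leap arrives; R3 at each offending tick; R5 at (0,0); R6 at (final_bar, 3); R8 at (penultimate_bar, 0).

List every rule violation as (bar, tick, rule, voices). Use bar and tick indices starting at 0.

(2, 0, R4, (0, 1))
(7, 0, R1, (0, 1))
(8, 0, R2, (0, 1))
(8, 0, R7, (1,))

bar 0: v0=A3 v1=A4 downbeat P8
bar 1: v0=G3 v1=G4 downbeat P8
bar 2: v0=F3 v1=G3 downbeat M2
bar 3: v0=E3 v1=C4 downbeat m6
bar 4: v0=D3 v1=B3 downbeat M6
bar 5: v0=B2 v1=D3 downbeat m3
bar 6: v0=D3 v1=F3 downbeat m3
bar 7: v0=C3 v1=G3 downbeat P5
bar 8: v0=D3 v1=D4 downbeat P8
bar 9: v0=E3 v1=G3 downbeat m3
bar 10: v0=B3 v1=G4 downbeat m6
bar 11: v0=A3 v1=A4 downbeat P8
  -> R4 @ bar 2 tick 0 v(0, 1): F3/G3 M2 untreated
  -> R1 @ bar 7 tick 0 v(0, 1): D3/A3 P5 -> C3/G3 P5 similar
  -> R2 @ bar 8 tick 0 v(0, 1): C3/E3 M3 -> D3/D4 P8 similar
  -> R7 @ bar 8 tick 0 v(1,): E3->D4 leap 10st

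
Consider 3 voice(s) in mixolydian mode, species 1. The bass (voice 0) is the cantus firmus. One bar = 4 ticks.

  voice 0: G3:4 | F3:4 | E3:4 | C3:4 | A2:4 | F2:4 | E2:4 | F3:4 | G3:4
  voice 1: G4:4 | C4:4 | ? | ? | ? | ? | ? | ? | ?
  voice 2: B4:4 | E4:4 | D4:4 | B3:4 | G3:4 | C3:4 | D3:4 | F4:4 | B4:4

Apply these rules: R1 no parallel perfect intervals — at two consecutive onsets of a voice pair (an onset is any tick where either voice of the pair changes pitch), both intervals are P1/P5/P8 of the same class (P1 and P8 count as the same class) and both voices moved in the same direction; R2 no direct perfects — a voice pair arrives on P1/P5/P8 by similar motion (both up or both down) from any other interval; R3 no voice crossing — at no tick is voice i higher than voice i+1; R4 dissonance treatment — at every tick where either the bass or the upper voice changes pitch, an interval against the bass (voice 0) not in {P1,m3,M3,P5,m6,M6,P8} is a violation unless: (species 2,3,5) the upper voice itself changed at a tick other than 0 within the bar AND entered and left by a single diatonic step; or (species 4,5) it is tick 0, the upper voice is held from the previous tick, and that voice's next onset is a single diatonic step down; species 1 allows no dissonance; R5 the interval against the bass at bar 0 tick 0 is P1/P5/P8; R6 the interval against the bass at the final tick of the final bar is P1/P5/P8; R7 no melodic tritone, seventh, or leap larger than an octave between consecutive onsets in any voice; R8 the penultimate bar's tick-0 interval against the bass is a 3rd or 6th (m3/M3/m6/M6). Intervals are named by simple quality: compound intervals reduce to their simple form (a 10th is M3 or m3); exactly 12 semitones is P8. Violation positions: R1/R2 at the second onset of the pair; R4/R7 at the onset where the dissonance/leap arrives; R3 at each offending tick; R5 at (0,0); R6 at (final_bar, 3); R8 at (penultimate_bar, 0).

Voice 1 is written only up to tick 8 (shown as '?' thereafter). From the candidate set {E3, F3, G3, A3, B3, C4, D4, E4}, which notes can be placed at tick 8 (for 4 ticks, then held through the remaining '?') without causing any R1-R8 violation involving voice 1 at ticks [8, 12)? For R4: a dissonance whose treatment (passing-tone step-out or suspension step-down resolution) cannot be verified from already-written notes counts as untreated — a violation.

E3: violates R2
F3: violates R4
G3: violates R2
A3: violates R4
B3: violates R1
C4: legal
D4: violates R4
E4: violates R3

{C4}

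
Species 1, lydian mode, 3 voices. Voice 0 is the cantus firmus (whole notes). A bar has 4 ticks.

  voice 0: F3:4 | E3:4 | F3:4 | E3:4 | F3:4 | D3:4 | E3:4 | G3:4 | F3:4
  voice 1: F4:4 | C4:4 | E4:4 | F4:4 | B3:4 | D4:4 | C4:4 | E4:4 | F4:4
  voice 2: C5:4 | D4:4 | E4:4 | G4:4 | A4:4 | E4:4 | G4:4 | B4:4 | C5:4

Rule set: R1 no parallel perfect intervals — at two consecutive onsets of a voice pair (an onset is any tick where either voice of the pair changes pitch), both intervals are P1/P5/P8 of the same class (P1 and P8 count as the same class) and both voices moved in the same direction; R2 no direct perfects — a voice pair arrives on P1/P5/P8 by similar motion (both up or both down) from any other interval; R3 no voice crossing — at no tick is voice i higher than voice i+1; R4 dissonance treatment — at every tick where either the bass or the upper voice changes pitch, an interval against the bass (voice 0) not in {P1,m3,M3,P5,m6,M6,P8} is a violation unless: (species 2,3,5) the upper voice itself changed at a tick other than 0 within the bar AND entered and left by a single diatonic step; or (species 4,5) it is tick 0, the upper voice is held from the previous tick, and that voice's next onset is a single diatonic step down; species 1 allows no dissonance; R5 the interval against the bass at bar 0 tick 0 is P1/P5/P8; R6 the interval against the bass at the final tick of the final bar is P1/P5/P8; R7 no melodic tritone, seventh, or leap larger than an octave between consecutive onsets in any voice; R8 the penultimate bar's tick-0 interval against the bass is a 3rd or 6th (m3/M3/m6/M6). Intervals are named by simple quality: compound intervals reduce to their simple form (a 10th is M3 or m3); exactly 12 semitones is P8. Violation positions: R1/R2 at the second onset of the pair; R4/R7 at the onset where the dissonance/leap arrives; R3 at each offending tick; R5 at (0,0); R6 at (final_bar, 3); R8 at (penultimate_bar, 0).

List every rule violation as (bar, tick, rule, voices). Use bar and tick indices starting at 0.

(1, 0, R4, (0, 2))
(1, 0, R7, (2,))
(2, 0, R2, (1, 2))
(2, 0, R4, (0, 1))
(2, 0, R4, (0, 2))
(3, 0, R4, (0, 1))
(4, 0, R4, (0, 1))
(4, 0, R7, (1,))
(5, 0, R4, (0, 2))
(7, 0, R1, (1, 2))
(8, 0, R1, (1, 2))

bar 0: v0=F3 v1=F4 v2=C5 downbeat P5
bar 1: v0=E3 v1=C4 v2=D4 downbeat m7
bar 2: v0=F3 v1=E4 v2=E4 downbeat M7
bar 3: v0=E3 v1=F4 v2=G4 downbeat m3
bar 4: v0=F3 v1=B3 v2=A4 downbeat M3
bar 5: v0=D3 v1=D4 v2=E4 downbeat M2
bar 6: v0=E3 v1=C4 v2=G4 downbeat m3
bar 7: v0=G3 v1=E4 v2=B4 downbeat M3
bar 8: v0=F3 v1=F4 v2=C5 downbeat P5
  -> R4 @ bar 1 tick 0 v(0, 2): E3/D4 m7 untreated
  -> R7 @ bar 1 tick 0 v(2,): C5->D4 leap 10st
  -> R2 @ bar 2 tick 0 v(1, 2): C4/D4 M2 -> E4/E4 P1 similar
  -> R4 @ bar 2 tick 0 v(0, 1): F3/E4 M7 untreated
  -> R4 @ bar 2 tick 0 v(0, 2): F3/E4 M7 untreated
  -> R4 @ bar 3 tick 0 v(0, 1): E3/F4 m2 untreated
  -> R4 @ bar 4 tick 0 v(0, 1): F3/B3 TT untreated
  -> R7 @ bar 4 tick 0 v(1,): F4->B3 leap 6st
  -> R4 @ bar 5 tick 0 v(0, 2): D3/E4 M2 untreated
  -> R1 @ bar 7 tick 0 v(1, 2): C4/G4 P5 -> E4/B4 P5 similar
  -> R1 @ bar 8 tick 0 v(1, 2): E4/B4 P5 -> F4/C5 P5 similar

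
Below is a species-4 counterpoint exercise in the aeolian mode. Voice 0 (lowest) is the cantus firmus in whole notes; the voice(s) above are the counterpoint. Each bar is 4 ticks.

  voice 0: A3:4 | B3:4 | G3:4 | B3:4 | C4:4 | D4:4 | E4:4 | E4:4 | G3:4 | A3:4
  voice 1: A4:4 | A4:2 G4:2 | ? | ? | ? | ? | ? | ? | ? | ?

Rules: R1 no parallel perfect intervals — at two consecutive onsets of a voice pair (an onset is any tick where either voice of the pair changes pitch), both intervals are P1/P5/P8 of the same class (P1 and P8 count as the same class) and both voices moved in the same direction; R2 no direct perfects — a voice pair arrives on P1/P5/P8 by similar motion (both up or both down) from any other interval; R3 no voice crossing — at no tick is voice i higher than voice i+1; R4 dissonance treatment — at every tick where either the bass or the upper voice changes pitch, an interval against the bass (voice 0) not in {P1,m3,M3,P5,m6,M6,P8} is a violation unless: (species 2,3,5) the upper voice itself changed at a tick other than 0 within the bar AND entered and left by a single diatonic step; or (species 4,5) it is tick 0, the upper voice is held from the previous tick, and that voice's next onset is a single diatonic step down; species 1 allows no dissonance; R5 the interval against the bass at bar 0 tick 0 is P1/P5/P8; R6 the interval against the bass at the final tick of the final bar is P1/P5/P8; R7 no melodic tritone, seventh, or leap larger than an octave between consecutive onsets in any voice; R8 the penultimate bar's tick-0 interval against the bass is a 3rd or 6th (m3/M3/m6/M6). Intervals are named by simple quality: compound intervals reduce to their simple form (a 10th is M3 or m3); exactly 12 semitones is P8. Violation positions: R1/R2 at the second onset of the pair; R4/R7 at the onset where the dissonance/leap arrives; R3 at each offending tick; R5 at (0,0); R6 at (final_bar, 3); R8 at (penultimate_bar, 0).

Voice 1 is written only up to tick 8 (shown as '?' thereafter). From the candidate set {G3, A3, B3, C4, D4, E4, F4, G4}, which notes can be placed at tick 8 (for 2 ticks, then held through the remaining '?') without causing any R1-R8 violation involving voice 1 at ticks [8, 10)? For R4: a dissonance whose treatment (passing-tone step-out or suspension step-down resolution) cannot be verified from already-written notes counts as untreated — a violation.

{B3, E4, G4}

G3: violates R2
A3: violates R4,R7
B3: legal
C4: violates R4
D4: violates R2
E4: legal
F4: violates R4
G4: legal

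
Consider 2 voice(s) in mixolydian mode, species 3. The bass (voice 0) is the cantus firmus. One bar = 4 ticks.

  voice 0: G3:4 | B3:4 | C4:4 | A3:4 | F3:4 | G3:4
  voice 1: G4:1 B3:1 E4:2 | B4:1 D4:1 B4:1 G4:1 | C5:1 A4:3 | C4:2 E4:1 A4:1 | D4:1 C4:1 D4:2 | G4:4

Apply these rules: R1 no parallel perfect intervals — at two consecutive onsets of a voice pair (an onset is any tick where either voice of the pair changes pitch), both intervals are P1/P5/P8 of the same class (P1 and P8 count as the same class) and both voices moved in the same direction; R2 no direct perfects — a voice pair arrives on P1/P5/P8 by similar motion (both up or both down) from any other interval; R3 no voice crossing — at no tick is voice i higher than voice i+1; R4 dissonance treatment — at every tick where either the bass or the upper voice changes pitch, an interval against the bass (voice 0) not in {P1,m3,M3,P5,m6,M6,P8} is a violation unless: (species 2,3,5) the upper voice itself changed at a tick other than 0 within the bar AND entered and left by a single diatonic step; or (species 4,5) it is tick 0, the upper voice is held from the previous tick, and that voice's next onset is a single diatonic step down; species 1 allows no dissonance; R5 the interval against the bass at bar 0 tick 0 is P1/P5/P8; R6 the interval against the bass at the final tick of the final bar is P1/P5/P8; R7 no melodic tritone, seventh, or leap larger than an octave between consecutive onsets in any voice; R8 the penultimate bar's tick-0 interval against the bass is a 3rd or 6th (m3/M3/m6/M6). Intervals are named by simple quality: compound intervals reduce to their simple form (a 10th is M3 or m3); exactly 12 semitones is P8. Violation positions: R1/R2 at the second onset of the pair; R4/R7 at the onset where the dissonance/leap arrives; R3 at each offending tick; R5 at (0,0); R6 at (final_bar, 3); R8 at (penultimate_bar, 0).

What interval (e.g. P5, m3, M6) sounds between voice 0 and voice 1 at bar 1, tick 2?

voice 0=B3 voice 1=B4 -> P8

P8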